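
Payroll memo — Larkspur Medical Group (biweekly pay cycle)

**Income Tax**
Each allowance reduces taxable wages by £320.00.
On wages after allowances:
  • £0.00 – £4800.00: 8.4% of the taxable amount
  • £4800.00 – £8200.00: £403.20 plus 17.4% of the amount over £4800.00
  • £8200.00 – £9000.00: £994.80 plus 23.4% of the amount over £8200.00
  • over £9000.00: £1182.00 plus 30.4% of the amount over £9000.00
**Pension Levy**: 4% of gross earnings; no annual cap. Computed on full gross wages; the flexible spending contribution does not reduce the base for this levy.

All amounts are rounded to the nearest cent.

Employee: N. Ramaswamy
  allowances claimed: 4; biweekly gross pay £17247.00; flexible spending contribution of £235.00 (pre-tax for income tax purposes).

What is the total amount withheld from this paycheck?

£3918.41

Income Tax: taxable = £17247.00 − £235.00 − 4×£320.00 = £15732.00
  £1182.00 + 30.4% × (£15732.00 − £9000.00) = £1182.00 + 30.4% × £6732.00 = £3228.53
Pension Levy: 4% × £17247.00 = £689.88
Total: £3228.53 + £689.88 = £3918.41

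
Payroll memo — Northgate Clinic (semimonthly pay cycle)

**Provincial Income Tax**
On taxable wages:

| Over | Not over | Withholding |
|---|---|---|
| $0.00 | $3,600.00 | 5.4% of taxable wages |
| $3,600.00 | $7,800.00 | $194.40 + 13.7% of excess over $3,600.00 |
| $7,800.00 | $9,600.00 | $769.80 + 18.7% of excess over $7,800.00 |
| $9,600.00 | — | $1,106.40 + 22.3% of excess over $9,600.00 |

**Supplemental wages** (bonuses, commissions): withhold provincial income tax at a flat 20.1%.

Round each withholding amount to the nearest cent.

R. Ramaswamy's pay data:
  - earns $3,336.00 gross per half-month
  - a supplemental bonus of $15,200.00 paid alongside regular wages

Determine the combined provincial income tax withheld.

$3,235.34

Provincial Income Tax: taxable = $3,336.00
  5.4% × $3,336.00 = $180.14
Supplemental (20.1% flat on bonus): 20.1% × $15,200.00 = $3,055.20
Total provincial income tax: $180.14 + $3,055.20 = $3,235.34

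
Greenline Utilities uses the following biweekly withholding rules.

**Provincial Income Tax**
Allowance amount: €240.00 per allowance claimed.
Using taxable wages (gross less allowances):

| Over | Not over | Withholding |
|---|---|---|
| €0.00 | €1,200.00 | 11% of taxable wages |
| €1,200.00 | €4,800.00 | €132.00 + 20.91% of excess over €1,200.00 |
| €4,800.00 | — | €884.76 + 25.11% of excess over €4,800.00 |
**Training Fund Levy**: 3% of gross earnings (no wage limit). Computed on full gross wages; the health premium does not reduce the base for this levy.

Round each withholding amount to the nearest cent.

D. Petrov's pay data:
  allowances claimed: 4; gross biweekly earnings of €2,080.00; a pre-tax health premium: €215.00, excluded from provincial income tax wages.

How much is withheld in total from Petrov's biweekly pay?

Provincial Income Tax: taxable = €2,080.00 − €215.00 − 4×€240.00 = €905.00
  11% × €905.00 = €99.55
Training Fund Levy: 3% × €2,080.00 = €62.40
Total: €99.55 + €62.40 = €161.95

€161.95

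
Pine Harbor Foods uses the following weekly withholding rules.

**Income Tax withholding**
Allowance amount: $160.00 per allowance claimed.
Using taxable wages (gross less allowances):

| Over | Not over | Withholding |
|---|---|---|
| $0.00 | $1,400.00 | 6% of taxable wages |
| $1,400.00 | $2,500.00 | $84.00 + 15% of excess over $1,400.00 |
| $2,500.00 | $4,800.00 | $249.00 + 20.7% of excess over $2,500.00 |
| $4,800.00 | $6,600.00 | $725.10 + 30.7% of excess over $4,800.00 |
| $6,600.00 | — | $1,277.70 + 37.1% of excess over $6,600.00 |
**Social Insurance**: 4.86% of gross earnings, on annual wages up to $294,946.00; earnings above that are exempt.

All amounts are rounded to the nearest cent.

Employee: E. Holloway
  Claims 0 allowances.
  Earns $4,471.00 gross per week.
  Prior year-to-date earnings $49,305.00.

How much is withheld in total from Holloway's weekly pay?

Income Tax: taxable = $4,471.00
  $249.00 + 20.7% × ($4,471.00 − $2,500.00) = $249.00 + 20.7% × $1,971.00 = $657.00
Social Insurance: 4.86% × $4,471.00 = $217.29
Total: $657.00 + $217.29 = $874.29

$874.29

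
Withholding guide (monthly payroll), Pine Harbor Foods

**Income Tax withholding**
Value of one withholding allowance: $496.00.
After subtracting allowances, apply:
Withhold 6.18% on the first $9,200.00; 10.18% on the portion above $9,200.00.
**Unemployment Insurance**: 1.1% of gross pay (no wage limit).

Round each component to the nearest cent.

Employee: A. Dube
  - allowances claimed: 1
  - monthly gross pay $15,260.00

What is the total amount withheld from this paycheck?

Income Tax: taxable = $15,260.00 − 1×$496.00 = $14,764.00
  $568.56 + 10.18% × ($14,764.00 − $9,200.00) = $568.56 + 10.18% × $5,564.00 = $1,134.98
Unemployment Insurance: 1.1% × $15,260.00 = $167.86
Total: $1,134.98 + $167.86 = $1,302.84

$1,302.84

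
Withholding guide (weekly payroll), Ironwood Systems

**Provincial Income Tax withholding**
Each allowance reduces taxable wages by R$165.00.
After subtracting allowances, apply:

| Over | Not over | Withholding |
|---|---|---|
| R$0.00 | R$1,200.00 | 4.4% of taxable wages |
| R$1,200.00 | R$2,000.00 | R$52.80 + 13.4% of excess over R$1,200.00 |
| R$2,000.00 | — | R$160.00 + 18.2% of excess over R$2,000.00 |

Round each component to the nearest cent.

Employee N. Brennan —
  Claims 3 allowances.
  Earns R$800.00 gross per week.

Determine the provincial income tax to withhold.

R$13.42

Provincial Income Tax: taxable = R$800.00 − 3×R$165.00 = R$305.00
  4.4% × R$305.00 = R$13.42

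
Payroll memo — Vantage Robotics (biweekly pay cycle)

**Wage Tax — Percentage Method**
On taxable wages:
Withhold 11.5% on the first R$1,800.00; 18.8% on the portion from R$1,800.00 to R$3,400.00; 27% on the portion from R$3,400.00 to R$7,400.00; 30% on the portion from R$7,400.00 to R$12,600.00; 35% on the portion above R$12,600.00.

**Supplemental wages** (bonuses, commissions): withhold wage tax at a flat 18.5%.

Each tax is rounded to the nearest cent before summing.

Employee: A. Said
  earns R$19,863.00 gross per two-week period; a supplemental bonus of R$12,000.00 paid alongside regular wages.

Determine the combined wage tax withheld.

R$7,909.85

Wage Tax: taxable = R$19,863.00
  R$3,147.80 + 35% × (R$19,863.00 − R$12,600.00) = R$3,147.80 + 35% × R$7,263.00 = R$5,689.85
Supplemental (18.5% flat on bonus): 18.5% × R$12,000.00 = R$2,220.00
Total wage tax: R$5,689.85 + R$2,220.00 = R$7,909.85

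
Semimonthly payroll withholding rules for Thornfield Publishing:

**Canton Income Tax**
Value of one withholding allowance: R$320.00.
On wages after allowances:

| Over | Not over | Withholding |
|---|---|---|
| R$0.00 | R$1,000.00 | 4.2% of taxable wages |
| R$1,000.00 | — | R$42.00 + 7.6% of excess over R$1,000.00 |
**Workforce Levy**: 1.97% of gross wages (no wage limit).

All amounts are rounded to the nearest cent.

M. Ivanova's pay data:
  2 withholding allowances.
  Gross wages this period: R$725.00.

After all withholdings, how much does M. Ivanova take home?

Canton Income Tax: taxable = R$725.00 − 2×R$320.00 = R$85.00
  4.2% × R$85.00 = R$3.57
Workforce Levy: 1.97% × R$725.00 = R$14.28
Total withheld: R$3.57 + R$14.28 = R$17.85
Net pay: R$725.00 − R$17.85 = R$707.15

R$707.15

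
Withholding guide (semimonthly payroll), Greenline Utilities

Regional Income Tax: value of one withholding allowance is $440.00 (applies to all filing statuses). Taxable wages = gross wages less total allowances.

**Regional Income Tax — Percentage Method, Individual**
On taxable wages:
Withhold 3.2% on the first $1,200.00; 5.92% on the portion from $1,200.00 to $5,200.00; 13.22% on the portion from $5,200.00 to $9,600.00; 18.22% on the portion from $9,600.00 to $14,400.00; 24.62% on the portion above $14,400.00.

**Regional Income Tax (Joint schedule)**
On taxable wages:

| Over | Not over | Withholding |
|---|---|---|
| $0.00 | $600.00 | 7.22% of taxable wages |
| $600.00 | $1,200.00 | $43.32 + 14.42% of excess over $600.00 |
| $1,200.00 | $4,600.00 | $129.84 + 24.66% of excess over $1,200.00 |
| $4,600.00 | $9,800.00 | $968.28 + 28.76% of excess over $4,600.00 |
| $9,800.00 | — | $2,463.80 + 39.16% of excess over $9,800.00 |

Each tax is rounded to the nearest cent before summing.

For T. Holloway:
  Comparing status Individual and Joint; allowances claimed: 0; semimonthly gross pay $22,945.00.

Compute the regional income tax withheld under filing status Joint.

Regional Income Tax (Joint): taxable = $22,945.00
  $2,463.80 + 39.16% × ($22,945.00 − $9,800.00) = $2,463.80 + 39.16% × $13,145.00 = $7,611.38

$7,611.38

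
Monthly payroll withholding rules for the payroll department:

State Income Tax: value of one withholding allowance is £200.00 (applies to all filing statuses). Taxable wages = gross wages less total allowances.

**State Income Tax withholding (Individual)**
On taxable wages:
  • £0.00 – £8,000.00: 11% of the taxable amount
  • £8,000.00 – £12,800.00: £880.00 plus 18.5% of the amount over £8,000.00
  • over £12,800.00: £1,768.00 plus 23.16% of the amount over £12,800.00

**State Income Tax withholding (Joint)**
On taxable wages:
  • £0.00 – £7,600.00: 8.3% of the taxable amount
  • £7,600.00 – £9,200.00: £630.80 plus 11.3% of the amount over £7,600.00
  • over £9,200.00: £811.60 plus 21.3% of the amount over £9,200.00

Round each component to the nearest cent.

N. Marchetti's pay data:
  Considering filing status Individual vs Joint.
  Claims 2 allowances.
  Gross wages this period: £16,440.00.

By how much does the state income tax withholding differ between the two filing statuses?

£249.86

State Income Tax (Individual): taxable = £16,440.00 − 2×£200.00 = £16,040.00
  £1,768.00 + 23.16% × (£16,040.00 − £12,800.00) = £1,768.00 + 23.16% × £3,240.00 = £2,518.38
State Income Tax (Joint): taxable = £16,440.00 − 2×£200.00 = £16,040.00
  £811.60 + 21.3% × (£16,040.00 − £9,200.00) = £811.60 + 21.3% × £6,840.00 = £2,268.52
Difference: |£2,518.38 − £2,268.52| = £249.86 (higher under Individual)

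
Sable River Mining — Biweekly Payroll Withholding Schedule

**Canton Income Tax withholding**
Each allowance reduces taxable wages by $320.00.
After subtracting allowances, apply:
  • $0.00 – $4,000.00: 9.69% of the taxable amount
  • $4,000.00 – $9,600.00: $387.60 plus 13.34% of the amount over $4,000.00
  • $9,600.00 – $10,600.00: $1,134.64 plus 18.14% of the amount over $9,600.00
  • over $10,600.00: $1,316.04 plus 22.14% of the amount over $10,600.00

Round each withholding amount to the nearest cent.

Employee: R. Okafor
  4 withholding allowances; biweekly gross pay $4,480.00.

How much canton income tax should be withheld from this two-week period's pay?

Canton Income Tax: taxable = $4,480.00 − 4×$320.00 = $3,200.00
  9.69% × $3,200.00 = $310.08

$310.08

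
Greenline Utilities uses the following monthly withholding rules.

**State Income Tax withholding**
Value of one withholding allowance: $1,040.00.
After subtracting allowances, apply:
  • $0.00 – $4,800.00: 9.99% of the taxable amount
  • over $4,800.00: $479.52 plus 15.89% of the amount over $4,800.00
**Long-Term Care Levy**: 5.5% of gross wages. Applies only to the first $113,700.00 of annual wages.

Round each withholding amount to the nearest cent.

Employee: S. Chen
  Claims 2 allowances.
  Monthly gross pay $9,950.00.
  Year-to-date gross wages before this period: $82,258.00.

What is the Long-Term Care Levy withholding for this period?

Long-Term Care Levy: 5.5% × $9,950.00 = $547.25

$547.25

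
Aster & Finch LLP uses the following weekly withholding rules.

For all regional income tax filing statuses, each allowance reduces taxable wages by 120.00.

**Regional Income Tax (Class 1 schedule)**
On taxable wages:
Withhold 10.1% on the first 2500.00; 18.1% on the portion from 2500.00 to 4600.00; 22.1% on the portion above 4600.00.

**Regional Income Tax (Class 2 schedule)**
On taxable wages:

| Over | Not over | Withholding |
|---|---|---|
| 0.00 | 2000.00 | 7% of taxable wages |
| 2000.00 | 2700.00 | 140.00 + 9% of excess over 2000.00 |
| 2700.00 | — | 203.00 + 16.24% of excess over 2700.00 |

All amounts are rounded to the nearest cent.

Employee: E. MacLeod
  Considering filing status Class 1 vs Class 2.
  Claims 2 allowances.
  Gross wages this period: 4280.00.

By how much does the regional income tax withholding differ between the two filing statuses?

110.62

Regional Income Tax (Class 1): taxable = 4280.00 − 2×120.00 = 4040.00
  252.50 + 18.1% × (4040.00 − 2500.00) = 252.50 + 18.1% × 1540.00 = 531.24
Regional Income Tax (Class 2): taxable = 4280.00 − 2×120.00 = 4040.00
  203.00 + 16.24% × (4040.00 − 2700.00) = 203.00 + 16.24% × 1340.00 = 420.62
Difference: |531.24 − 420.62| = 110.62 (higher under Class 1)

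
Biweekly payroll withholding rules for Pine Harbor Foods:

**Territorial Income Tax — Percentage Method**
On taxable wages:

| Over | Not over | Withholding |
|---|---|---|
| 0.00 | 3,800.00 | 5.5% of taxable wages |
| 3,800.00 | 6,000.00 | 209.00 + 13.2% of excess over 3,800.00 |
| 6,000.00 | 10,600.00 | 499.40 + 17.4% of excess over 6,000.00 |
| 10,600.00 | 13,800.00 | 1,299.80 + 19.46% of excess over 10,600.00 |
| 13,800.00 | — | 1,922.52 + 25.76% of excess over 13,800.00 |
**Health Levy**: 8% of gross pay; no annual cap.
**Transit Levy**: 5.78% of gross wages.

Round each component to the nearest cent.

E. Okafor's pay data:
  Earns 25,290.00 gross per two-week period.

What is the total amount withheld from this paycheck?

8,367.30

Territorial Income Tax: taxable = 25,290.00
  1,922.52 + 25.76% × (25,290.00 − 13,800.00) = 1,922.52 + 25.76% × 11,490.00 = 4,882.34
Health Levy: 8% × 25,290.00 = 2,023.20
Transit Levy: 5.78% × 25,290.00 = 1,461.76
Total: 4,882.34 + 2,023.20 + 1,461.76 = 8,367.30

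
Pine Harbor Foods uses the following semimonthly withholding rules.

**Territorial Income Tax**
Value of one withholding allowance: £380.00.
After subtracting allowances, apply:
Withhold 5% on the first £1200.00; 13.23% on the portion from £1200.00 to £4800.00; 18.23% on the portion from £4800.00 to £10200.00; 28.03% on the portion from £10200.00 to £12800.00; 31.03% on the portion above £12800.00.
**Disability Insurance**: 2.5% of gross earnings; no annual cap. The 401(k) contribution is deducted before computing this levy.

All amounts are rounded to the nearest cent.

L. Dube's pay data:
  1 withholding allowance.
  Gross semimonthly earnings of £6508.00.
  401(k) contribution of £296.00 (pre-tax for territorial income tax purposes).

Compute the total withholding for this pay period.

Territorial Income Tax: taxable = £6508.00 − £296.00 − 1×£380.00 = £5832.00
  £536.28 + 18.23% × (£5832.00 − £4800.00) = £536.28 + 18.23% × £1032.00 = £724.41
Disability Insurance: 2.5% × £6212.00 = £155.30
Total: £724.41 + £155.30 = £879.71

£879.71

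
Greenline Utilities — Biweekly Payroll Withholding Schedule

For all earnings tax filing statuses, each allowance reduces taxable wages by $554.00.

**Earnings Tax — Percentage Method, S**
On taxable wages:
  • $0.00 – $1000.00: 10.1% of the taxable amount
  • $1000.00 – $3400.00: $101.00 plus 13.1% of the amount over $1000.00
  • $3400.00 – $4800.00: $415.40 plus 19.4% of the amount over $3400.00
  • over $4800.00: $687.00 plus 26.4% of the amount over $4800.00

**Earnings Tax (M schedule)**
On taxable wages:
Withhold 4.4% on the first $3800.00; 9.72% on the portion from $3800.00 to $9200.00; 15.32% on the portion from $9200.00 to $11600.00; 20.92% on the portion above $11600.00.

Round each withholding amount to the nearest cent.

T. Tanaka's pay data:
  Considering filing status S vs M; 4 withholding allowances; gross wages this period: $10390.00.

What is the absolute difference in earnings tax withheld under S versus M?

$985.39

Earnings Tax (S): taxable = $10390.00 − 4×$554.00 = $8174.00
  $687.00 + 26.4% × ($8174.00 − $4800.00) = $687.00 + 26.4% × $3374.00 = $1577.74
Earnings Tax (M): taxable = $10390.00 − 4×$554.00 = $8174.00
  $167.20 + 9.72% × ($8174.00 − $3800.00) = $167.20 + 9.72% × $4374.00 = $592.35
Difference: |$1577.74 − $592.35| = $985.39 (higher under S)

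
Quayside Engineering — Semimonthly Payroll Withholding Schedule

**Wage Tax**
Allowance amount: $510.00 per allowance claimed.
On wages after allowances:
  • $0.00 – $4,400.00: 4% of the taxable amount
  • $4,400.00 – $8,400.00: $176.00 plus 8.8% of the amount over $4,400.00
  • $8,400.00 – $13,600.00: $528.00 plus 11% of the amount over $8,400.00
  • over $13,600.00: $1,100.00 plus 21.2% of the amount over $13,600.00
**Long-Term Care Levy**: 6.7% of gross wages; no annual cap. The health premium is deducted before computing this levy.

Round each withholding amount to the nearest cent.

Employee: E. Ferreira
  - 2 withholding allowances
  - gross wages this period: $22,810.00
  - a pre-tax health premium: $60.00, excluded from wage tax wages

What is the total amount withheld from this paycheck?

$4,347.81

Wage Tax: taxable = $22,810.00 − $60.00 − 2×$510.00 = $21,730.00
  $1,100.00 + 21.2% × ($21,730.00 − $13,600.00) = $1,100.00 + 21.2% × $8,130.00 = $2,823.56
Long-Term Care Levy: 6.7% × $22,750.00 = $1,524.25
Total: $2,823.56 + $1,524.25 = $4,347.81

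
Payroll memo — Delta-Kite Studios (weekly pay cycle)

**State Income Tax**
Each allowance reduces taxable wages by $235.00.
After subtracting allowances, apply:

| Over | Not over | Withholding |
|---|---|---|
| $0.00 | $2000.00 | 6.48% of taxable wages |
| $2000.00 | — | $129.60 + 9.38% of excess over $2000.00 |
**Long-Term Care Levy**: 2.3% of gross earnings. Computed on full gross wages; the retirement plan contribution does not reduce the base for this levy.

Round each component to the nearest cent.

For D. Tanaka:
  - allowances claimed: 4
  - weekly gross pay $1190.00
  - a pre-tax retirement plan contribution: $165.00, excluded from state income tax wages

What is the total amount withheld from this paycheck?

$32.88

State Income Tax: taxable = $1190.00 − $165.00 − 4×$235.00 = $85.00
  6.48% × $85.00 = $5.51
Long-Term Care Levy: 2.3% × $1190.00 = $27.37
Total: $5.51 + $27.37 = $32.88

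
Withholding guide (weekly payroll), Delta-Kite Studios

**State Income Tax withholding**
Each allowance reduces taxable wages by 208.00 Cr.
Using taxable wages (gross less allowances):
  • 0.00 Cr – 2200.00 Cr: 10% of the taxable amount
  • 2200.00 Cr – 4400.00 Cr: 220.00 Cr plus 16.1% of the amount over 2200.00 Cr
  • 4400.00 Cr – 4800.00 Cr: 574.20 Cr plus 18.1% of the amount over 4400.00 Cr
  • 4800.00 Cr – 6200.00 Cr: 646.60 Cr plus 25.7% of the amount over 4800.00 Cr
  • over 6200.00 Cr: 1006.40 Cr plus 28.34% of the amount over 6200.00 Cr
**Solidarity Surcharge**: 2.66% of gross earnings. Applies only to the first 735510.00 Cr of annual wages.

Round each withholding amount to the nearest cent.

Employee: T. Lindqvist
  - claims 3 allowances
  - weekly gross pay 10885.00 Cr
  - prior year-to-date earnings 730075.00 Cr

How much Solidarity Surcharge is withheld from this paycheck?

Solidarity Surcharge: cap 735510.00 Cr − YTD 730075.00 Cr = 5435.00 Cr subject; 2.66% × 5435.00 Cr = 144.57 Cr

144.57 Cr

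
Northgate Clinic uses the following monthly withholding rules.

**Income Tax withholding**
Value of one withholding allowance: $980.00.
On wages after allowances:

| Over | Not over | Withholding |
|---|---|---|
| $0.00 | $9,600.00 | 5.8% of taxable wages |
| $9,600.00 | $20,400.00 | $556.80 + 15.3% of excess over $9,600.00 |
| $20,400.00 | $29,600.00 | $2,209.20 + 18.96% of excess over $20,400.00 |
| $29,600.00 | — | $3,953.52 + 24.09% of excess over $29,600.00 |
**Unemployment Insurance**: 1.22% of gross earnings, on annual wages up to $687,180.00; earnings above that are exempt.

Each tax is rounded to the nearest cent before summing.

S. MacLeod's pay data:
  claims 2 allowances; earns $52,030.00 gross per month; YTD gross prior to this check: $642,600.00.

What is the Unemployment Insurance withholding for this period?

$543.88

Unemployment Insurance: cap $687,180.00 − YTD $642,600.00 = $44,580.00 subject; 1.22% × $44,580.00 = $543.88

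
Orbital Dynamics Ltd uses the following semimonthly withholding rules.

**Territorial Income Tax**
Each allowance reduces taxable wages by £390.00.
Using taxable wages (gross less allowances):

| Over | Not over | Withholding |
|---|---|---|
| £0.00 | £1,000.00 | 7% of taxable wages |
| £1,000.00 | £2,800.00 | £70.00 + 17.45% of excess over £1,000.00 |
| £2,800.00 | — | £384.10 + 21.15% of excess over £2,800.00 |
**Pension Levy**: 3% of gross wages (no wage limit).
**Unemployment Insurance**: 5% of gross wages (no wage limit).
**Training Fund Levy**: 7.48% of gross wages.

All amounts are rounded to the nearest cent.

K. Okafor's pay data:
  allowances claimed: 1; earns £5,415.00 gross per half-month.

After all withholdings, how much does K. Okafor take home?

£3,722.07

Territorial Income Tax: taxable = £5,415.00 − 1×£390.00 = £5,025.00
  £384.10 + 21.15% × (£5,025.00 − £2,800.00) = £384.10 + 21.15% × £2,225.00 = £854.69
Pension Levy: 3% × £5,415.00 = £162.45
Unemployment Insurance: 5% × £5,415.00 = £270.75
Training Fund Levy: 7.48% × £5,415.00 = £405.04
Total withheld: £854.69 + £162.45 + £270.75 + £405.04 = £1,692.93
Net pay: £5,415.00 − £1,692.93 = £3,722.07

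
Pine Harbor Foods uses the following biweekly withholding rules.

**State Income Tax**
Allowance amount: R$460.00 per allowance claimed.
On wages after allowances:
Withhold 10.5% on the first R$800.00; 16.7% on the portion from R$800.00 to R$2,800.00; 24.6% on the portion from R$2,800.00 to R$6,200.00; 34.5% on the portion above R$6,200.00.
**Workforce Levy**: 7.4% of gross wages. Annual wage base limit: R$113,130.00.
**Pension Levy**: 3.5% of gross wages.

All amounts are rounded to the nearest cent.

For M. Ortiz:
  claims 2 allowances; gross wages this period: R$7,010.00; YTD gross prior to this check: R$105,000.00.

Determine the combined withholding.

State Income Tax: taxable = R$7,010.00 − 2×R$460.00 = R$6,090.00
  R$418.00 + 24.6% × (R$6,090.00 − R$2,800.00) = R$418.00 + 24.6% × R$3,290.00 = R$1,227.34
Workforce Levy: 7.4% × R$7,010.00 = R$518.74
Pension Levy: 3.5% × R$7,010.00 = R$245.35
Total: R$1,227.34 + R$518.74 + R$245.35 = R$1,991.43

R$1,991.43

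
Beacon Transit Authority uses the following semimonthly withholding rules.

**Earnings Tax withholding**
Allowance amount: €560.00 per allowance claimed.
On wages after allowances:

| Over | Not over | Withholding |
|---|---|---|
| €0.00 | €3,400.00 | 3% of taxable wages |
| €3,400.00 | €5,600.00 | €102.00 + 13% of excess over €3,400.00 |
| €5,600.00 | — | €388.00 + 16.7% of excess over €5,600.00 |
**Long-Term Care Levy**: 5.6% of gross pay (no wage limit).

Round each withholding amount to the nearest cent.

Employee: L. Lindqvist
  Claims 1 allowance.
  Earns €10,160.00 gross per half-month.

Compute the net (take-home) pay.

Earnings Tax: taxable = €10,160.00 − 1×€560.00 = €9,600.00
  €388.00 + 16.7% × (€9,600.00 − €5,600.00) = €388.00 + 16.7% × €4,000.00 = €1,056.00
Long-Term Care Levy: 5.6% × €10,160.00 = €568.96
Total withheld: €1,056.00 + €568.96 = €1,624.96
Net pay: €10,160.00 − €1,624.96 = €8,535.04

€8,535.04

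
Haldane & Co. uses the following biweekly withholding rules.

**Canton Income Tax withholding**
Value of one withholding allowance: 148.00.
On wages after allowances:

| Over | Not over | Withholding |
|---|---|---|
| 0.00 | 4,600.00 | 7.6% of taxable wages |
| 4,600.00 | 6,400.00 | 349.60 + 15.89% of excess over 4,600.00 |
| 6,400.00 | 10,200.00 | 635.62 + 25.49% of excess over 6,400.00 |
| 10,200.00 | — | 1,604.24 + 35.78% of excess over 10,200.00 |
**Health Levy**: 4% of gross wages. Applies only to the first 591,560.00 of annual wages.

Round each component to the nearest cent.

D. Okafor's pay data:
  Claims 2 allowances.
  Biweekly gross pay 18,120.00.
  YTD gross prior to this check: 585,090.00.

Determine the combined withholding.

Canton Income Tax: taxable = 18,120.00 − 2×148.00 = 17,824.00
  1,604.24 + 35.78% × (17,824.00 − 10,200.00) = 1,604.24 + 35.78% × 7,624.00 = 4,332.11
Health Levy: cap 591,560.00 − YTD 585,090.00 = 6,470.00 subject; 4% × 6,470.00 = 258.80
Total: 4,332.11 + 258.80 = 4,590.91

4,590.91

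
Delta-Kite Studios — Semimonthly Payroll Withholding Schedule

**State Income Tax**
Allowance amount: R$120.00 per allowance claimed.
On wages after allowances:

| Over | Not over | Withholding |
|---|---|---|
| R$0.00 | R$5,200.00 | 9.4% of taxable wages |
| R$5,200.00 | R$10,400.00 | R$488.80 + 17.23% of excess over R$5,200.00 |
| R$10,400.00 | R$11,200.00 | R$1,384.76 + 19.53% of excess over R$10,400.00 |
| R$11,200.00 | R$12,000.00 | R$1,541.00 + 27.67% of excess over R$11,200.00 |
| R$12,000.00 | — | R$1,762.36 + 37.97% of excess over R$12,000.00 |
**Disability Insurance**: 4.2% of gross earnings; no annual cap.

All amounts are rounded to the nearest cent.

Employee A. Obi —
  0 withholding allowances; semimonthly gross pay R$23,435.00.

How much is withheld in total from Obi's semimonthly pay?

State Income Tax: taxable = R$23,435.00
  R$1,762.36 + 37.97% × (R$23,435.00 − R$12,000.00) = R$1,762.36 + 37.97% × R$11,435.00 = R$6,104.23
Disability Insurance: 4.2% × R$23,435.00 = R$984.27
Total: R$6,104.23 + R$984.27 = R$7,088.50

R$7,088.50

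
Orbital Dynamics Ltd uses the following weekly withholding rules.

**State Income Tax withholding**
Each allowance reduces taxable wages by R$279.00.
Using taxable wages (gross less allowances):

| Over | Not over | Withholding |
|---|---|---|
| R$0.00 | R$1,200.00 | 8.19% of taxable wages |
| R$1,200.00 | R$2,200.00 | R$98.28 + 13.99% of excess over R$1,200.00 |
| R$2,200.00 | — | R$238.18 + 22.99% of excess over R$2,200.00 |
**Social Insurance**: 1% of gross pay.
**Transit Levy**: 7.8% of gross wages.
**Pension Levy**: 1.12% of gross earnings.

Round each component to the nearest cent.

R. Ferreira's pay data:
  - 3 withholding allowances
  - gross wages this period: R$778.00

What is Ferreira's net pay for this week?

State Income Tax: taxable = R$778.00 − 3×R$279.00 = R$-59.00
  Taxable ≤ 0 → R$0.00
Social Insurance: 1% × R$778.00 = R$7.78
Transit Levy: 7.8% × R$778.00 = R$60.68
Pension Levy: 1.12% × R$778.00 = R$8.71
Total withheld: R$0.00 + R$7.78 + R$60.68 + R$8.71 = R$77.17
Net pay: R$778.00 − R$77.17 = R$700.83

R$700.83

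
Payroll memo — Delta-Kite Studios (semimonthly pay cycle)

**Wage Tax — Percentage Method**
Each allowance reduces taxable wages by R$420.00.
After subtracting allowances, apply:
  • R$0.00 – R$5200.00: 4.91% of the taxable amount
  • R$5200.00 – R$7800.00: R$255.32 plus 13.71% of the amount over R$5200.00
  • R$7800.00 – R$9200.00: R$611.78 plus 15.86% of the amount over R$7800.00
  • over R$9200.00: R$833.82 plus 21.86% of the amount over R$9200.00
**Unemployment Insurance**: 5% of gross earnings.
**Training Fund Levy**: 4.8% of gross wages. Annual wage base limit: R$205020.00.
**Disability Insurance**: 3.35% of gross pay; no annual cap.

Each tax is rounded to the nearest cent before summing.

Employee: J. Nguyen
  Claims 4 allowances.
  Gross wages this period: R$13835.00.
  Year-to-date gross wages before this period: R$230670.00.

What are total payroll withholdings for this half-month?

Wage Tax: taxable = R$13835.00 − 4×R$420.00 = R$12155.00
  R$833.82 + 21.86% × (R$12155.00 − R$9200.00) = R$833.82 + 21.86% × R$2955.00 = R$1479.78
Unemployment Insurance: 5% × R$13835.00 = R$691.75
Training Fund Levy: YTD R$230670.00 ≥ cap R$205020.00 → R$0.00
Disability Insurance: 3.35% × R$13835.00 = R$463.47
Total: R$1479.78 + R$691.75 + R$0.00 + R$463.47 = R$2635.00

R$2635.00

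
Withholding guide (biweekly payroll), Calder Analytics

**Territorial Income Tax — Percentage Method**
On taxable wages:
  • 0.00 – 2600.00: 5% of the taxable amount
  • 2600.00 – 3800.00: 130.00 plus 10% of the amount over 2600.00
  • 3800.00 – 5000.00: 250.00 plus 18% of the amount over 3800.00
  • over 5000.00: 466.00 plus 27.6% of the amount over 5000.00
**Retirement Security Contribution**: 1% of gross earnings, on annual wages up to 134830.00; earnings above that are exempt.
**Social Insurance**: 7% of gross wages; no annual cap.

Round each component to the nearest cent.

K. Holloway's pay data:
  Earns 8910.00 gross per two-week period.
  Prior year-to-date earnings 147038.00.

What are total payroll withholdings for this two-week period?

2168.86

Territorial Income Tax: taxable = 8910.00
  466.00 + 27.6% × (8910.00 − 5000.00) = 466.00 + 27.6% × 3910.00 = 1545.16
Retirement Security Contribution: YTD 147038.00 ≥ cap 134830.00 → 0.00
Social Insurance: 7% × 8910.00 = 623.70
Total: 1545.16 + 0.00 + 623.70 = 2168.86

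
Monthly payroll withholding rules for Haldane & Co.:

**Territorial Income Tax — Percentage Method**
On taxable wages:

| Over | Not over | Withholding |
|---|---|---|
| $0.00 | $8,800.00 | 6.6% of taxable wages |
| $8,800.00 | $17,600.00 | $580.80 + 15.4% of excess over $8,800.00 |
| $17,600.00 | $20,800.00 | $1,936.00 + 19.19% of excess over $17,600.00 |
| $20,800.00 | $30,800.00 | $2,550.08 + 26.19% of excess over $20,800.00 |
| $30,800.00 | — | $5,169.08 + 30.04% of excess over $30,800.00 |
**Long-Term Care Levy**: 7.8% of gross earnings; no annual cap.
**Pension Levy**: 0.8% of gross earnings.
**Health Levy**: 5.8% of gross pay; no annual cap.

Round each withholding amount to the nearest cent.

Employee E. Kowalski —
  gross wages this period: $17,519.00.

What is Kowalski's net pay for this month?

Territorial Income Tax: taxable = $17,519.00
  $580.80 + 15.4% × ($17,519.00 − $8,800.00) = $580.80 + 15.4% × $8,719.00 = $1,923.53
Long-Term Care Levy: 7.8% × $17,519.00 = $1,366.48
Pension Levy: 0.8% × $17,519.00 = $140.15
Health Levy: 5.8% × $17,519.00 = $1,016.10
Total withheld: $1,923.53 + $1,366.48 + $140.15 + $1,016.10 = $4,446.26
Net pay: $17,519.00 − $4,446.26 = $13,072.74

$13,072.74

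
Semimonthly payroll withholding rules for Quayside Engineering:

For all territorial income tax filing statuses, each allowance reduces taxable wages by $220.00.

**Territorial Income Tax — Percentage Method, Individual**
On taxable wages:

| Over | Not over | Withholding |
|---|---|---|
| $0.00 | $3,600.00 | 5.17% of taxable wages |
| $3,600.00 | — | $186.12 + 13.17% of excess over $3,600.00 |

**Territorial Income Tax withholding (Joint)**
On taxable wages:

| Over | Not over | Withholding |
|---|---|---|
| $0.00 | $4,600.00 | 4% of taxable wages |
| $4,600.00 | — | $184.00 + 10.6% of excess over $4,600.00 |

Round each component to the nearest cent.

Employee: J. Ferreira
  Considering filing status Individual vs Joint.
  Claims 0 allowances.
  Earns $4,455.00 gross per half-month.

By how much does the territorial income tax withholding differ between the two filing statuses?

$120.52

Territorial Income Tax (Individual): taxable = $4,455.00
  $186.12 + 13.17% × ($4,455.00 − $3,600.00) = $186.12 + 13.17% × $855.00 = $298.72
Territorial Income Tax (Joint): taxable = $4,455.00
  4% × $4,455.00 = $178.20
Difference: |$298.72 − $178.20| = $120.52 (higher under Individual)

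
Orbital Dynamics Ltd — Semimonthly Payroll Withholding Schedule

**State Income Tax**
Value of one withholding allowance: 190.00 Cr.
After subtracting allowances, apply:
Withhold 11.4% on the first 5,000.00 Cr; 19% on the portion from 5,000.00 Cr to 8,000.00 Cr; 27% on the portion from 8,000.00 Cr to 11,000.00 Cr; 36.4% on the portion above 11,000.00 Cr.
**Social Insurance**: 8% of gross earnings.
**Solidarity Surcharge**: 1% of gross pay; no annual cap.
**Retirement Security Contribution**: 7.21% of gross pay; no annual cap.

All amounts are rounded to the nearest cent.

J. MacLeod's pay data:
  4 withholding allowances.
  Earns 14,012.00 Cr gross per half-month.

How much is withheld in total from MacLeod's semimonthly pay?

State Income Tax: taxable = 14,012.00 Cr − 4×190.00 Cr = 13,252.00 Cr
  1,950.00 Cr + 36.4% × (13,252.00 Cr − 11,000.00 Cr) = 1,950.00 Cr + 36.4% × 2,252.00 Cr = 2,769.73 Cr
Social Insurance: 8% × 14,012.00 Cr = 1,120.96 Cr
Solidarity Surcharge: 1% × 14,012.00 Cr = 140.12 Cr
Retirement Security Contribution: 7.21% × 14,012.00 Cr = 1,010.27 Cr
Total: 2,769.73 Cr + 1,120.96 Cr + 140.12 Cr + 1,010.27 Cr = 5,041.08 Cr

5,041.08 Cr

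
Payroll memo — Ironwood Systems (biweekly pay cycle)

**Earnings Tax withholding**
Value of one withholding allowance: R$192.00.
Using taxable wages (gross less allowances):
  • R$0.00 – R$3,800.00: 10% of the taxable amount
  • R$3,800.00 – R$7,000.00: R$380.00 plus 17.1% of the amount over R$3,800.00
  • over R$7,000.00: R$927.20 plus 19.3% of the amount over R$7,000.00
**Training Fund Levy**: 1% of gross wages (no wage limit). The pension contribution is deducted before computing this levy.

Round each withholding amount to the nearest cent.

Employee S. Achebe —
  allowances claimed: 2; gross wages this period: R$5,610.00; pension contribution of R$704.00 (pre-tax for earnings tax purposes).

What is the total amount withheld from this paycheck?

R$552.52

Earnings Tax: taxable = R$5,610.00 − R$704.00 − 2×R$192.00 = R$4,522.00
  R$380.00 + 17.1% × (R$4,522.00 − R$3,800.00) = R$380.00 + 17.1% × R$722.00 = R$503.46
Training Fund Levy: 1% × R$4,906.00 = R$49.06
Total: R$503.46 + R$49.06 = R$552.52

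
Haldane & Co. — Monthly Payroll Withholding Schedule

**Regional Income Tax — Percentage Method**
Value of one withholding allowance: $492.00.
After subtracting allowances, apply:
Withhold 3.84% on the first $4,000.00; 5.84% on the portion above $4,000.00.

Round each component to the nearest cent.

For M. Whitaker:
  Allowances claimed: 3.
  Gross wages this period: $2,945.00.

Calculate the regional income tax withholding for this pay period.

$56.41

Regional Income Tax: taxable = $2,945.00 − 3×$492.00 = $1,469.00
  3.84% × $1,469.00 = $56.41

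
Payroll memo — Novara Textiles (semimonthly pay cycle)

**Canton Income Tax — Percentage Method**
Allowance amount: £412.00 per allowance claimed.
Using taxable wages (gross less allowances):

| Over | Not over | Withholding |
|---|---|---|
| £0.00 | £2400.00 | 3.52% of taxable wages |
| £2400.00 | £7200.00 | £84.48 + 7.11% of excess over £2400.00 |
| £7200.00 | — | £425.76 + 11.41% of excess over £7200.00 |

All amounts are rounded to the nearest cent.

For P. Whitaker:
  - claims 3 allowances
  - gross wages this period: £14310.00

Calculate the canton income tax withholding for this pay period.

Canton Income Tax: taxable = £14310.00 − 3×£412.00 = £13074.00
  £425.76 + 11.41% × (£13074.00 − £7200.00) = £425.76 + 11.41% × £5874.00 = £1095.98

£1095.98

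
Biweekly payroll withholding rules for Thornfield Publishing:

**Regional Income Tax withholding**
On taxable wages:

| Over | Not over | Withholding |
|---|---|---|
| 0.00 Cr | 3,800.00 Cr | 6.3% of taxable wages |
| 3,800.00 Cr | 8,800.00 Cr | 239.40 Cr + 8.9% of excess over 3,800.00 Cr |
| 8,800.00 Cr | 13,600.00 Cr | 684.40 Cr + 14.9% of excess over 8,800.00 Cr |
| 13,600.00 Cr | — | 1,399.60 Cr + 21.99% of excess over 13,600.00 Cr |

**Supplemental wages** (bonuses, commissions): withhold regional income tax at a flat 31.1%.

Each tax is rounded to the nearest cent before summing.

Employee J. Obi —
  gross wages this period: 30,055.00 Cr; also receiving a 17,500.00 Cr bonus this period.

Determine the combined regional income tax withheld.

Regional Income Tax: taxable = 30,055.00 Cr
  1,399.60 Cr + 21.99% × (30,055.00 Cr − 13,600.00 Cr) = 1,399.60 Cr + 21.99% × 16,455.00 Cr = 5,018.05 Cr
Supplemental (31.1% flat on bonus): 31.1% × 17,500.00 Cr = 5,442.50 Cr
Total regional income tax: 5,018.05 Cr + 5,442.50 Cr = 10,460.55 Cr

10,460.55 Cr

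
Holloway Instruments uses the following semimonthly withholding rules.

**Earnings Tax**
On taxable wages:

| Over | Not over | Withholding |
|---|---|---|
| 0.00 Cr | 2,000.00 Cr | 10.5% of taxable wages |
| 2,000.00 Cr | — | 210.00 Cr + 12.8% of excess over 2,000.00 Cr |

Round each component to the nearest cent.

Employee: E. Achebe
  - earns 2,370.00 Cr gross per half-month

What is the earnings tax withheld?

Earnings Tax: taxable = 2,370.00 Cr
  210.00 Cr + 12.8% × (2,370.00 Cr − 2,000.00 Cr) = 210.00 Cr + 12.8% × 370.00 Cr = 257.36 Cr

257.36 Cr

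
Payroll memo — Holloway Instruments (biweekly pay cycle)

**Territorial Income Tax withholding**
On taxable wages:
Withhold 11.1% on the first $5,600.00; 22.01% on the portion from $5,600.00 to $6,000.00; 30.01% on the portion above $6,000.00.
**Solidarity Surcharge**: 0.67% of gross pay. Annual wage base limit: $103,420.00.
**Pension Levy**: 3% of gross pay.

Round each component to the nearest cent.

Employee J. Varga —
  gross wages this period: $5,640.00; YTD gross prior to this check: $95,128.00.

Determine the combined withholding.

$837.39

Territorial Income Tax: taxable = $5,640.00
  $621.60 + 22.01% × ($5,640.00 − $5,600.00) = $621.60 + 22.01% × $40.00 = $630.40
Solidarity Surcharge: 0.67% × $5,640.00 = $37.79
Pension Levy: 3% × $5,640.00 = $169.20
Total: $630.40 + $37.79 + $169.20 = $837.39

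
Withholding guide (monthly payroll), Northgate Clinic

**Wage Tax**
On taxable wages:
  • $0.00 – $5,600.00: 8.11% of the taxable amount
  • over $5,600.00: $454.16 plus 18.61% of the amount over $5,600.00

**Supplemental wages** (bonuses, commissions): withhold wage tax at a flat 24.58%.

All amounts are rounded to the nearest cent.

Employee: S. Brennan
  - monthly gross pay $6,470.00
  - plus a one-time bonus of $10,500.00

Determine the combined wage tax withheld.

Wage Tax: taxable = $6,470.00
  $454.16 + 18.61% × ($6,470.00 − $5,600.00) = $454.16 + 18.61% × $870.00 = $616.07
Supplemental (24.58% flat on bonus): 24.58% × $10,500.00 = $2,580.90
Total wage tax: $616.07 + $2,580.90 = $3,196.97

$3,196.97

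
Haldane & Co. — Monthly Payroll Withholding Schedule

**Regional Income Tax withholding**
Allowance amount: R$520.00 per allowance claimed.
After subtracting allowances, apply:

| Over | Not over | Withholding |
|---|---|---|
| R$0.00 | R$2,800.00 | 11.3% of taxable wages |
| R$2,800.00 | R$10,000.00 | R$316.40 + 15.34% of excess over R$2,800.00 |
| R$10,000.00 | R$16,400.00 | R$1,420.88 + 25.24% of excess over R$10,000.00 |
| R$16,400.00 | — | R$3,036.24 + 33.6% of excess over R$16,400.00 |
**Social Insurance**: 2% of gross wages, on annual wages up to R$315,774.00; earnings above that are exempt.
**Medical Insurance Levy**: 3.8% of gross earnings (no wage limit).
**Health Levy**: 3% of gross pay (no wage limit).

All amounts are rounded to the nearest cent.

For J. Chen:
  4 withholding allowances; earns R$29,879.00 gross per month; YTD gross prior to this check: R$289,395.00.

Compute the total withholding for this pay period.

R$9,425.65

Regional Income Tax: taxable = R$29,879.00 − 4×R$520.00 = R$27,799.00
  R$3,036.24 + 33.6% × (R$27,799.00 − R$16,400.00) = R$3,036.24 + 33.6% × R$11,399.00 = R$6,866.30
Social Insurance: cap R$315,774.00 − YTD R$289,395.00 = R$26,379.00 subject; 2% × R$26,379.00 = R$527.58
Medical Insurance Levy: 3.8% × R$29,879.00 = R$1,135.40
Health Levy: 3% × R$29,879.00 = R$896.37
Total: R$6,866.30 + R$527.58 + R$1,135.40 + R$896.37 = R$9,425.65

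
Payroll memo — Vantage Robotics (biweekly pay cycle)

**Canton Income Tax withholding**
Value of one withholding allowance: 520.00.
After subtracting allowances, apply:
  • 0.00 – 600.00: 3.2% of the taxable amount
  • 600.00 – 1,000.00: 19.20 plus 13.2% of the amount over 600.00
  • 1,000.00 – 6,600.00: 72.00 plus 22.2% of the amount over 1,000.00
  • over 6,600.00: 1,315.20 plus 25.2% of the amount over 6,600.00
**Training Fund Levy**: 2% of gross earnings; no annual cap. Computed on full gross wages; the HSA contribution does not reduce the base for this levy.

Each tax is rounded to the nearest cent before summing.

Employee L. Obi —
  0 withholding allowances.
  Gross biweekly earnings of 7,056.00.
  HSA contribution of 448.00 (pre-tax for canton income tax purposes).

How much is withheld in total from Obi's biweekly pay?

Canton Income Tax: taxable = 7,056.00 − 448.00 = 6,608.00
  1,315.20 + 25.2% × (6,608.00 − 6,600.00) = 1,315.20 + 25.2% × 8.00 = 1,317.22
Training Fund Levy: 2% × 7,056.00 = 141.12
Total: 1,317.22 + 141.12 = 1,458.34

1,458.34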